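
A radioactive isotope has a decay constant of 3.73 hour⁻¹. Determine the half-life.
t½ = ln(2)/λ = 0.1858 hours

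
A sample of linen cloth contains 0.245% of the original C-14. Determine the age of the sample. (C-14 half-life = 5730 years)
Age = t½ × log₂(1/ratio) = 49700 years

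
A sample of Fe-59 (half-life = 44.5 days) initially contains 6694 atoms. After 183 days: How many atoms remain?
N = N₀(1/2)^(t/t½) = 387 atoms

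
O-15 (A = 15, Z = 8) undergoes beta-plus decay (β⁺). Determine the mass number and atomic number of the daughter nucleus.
Daughter: A = 15, Z = 7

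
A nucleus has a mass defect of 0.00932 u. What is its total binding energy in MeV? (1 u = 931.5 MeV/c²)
B.E. = Δm × 931.5 = 8.682 MeV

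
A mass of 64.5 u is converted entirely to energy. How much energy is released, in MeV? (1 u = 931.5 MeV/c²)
E = mc² = 60080 MeV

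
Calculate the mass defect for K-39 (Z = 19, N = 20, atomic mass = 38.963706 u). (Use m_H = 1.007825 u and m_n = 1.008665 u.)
Δm = Z·m_H + N·m_n − M = 0.3583 u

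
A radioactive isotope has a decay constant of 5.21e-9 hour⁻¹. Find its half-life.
t½ = ln(2)/λ = 1.33e8 hours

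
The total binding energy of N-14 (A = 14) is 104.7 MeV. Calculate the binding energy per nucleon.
B.E./A = 104.7/14 = 7.479 MeV/nucleon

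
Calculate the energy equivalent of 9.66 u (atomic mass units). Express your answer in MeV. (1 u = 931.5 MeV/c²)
E = mc² = 8998 MeV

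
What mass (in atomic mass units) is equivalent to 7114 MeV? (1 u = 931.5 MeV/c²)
m = E/c² = 7.637 u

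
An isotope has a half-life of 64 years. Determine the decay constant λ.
λ = ln(2)/t½ = 0.01083 year⁻¹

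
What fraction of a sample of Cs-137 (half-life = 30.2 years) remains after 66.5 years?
N/N₀ = (1/2)^(t/t½) = 0.2173 = 21.7%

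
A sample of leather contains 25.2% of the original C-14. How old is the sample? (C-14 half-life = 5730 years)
Age = t½ × log₂(1/ratio) = 11390 years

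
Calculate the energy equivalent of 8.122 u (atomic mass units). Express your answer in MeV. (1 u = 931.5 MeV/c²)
E = mc² = 7566 MeV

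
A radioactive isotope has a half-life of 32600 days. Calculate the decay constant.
λ = ln(2)/t½ = 2.126e-5 day⁻¹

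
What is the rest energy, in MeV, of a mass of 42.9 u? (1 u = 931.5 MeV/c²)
E = mc² = 39960 MeV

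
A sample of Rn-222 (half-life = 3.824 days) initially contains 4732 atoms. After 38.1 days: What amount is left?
N = N₀(1/2)^(t/t½) = 4.74 atoms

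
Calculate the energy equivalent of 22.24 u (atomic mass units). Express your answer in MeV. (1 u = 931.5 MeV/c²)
E = mc² = 20720 MeV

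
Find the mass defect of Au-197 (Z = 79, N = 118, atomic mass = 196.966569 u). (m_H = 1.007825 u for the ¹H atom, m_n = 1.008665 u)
Δm = Z·m_H + N·m_n − M = 1.674 u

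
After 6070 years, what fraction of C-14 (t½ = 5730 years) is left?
N/N₀ = (1/2)^(t/t½) = 0.4799 = 48%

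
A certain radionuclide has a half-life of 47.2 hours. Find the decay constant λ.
λ = ln(2)/t½ = 0.01469 hour⁻¹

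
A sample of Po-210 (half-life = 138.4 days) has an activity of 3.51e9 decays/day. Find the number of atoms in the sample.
N = A/λ = 7.008e11 atoms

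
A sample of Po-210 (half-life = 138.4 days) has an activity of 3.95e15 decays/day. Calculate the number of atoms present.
N = A/λ = 7.887e17 atoms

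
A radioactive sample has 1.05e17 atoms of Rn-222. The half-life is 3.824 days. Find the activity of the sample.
A = λN = 1.903e16 decays/day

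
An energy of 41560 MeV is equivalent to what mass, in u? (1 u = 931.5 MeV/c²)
m = E/c² = 44.62 u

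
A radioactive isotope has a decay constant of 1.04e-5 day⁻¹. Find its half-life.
t½ = ln(2)/λ = 66650 days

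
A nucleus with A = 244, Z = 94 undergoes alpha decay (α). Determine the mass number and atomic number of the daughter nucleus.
Daughter: A = 240, Z = 92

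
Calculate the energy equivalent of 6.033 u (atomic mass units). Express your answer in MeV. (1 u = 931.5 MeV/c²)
E = mc² = 5620 MeV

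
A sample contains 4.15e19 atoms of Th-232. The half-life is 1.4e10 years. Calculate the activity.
A = λN = 2.055e9 decays/year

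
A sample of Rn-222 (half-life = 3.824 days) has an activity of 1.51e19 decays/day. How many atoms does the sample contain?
N = A/λ = 8.33e19 atoms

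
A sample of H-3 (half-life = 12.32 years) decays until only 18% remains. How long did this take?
t = t½ × log₂(N₀/N) = 30.48 years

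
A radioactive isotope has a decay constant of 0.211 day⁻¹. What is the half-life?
t½ = ln(2)/λ = 3.285 days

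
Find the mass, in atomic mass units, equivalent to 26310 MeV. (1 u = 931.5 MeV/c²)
m = E/c² = 28.24 u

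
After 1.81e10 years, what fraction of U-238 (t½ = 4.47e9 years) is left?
N/N₀ = (1/2)^(t/t½) = 0.0604 = 6.04%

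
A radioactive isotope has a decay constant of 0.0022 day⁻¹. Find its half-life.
t½ = ln(2)/λ = 315.1 days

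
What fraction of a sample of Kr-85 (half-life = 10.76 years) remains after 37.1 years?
N/N₀ = (1/2)^(t/t½) = 0.09164 = 9.16%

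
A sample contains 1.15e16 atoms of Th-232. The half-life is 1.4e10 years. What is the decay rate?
A = λN = 5.694e5 decays/year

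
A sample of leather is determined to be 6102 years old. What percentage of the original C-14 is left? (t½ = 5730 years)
N/N₀ = (1/2)^(t/t½) = 0.478 = 47.8%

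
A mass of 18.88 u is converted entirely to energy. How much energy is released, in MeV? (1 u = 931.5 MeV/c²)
E = mc² = 17590 MeV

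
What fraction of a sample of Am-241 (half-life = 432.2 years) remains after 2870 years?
N/N₀ = (1/2)^(t/t½) = 0.01002 = 1%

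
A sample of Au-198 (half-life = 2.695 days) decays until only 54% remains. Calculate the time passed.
t = t½ × log₂(N₀/N) = 2.396 days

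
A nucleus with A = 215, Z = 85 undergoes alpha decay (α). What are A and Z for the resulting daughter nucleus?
Daughter: A = 211, Z = 83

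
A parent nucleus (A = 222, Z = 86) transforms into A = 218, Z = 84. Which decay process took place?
ΔA = -4, ΔZ = -2 ⇒ alpha decay (α)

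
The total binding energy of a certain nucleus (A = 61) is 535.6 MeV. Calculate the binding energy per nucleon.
B.E./A = 535.6/61 = 8.78 MeV/nucleon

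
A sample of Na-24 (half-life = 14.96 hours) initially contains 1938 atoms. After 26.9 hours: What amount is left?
N = N₀(1/2)^(t/t½) = 557.3 atoms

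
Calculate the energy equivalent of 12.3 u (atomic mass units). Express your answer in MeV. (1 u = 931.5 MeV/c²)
E = mc² = 11460 MeV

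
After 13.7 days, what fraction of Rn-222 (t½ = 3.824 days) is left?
N/N₀ = (1/2)^(t/t½) = 0.08347 = 8.35%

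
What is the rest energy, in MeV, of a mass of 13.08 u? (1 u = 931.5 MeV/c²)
E = mc² = 12180 MeV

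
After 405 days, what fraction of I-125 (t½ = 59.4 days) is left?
N/N₀ = (1/2)^(t/t½) = 0.008862 = 0.886%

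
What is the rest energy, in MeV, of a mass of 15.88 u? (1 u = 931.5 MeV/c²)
E = mc² = 14790 MeV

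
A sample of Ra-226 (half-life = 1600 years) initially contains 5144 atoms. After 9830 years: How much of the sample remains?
N = N₀(1/2)^(t/t½) = 72.75 atoms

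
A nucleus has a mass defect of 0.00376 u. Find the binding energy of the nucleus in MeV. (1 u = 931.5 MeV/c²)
B.E. = Δm × 931.5 = 3.502 MeV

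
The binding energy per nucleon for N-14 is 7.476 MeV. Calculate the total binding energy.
B.E. = 7.476 × 14 = 104.7 MeV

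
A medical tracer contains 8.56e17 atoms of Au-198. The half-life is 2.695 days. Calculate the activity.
A = λN = 2.202e17 decays/day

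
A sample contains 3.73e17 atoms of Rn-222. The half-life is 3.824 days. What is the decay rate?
A = λN = 6.761e16 decays/day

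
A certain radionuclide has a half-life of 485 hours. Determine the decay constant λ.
λ = ln(2)/t½ = 0.001429 hour⁻¹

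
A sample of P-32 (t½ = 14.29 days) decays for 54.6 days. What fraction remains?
N/N₀ = (1/2)^(t/t½) = 0.07076 = 7.08%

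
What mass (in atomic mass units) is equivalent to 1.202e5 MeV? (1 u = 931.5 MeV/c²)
m = E/c² = 129 u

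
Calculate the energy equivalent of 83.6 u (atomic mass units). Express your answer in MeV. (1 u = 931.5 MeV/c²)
E = mc² = 77870 MeV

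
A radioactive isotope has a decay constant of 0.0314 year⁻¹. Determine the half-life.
t½ = ln(2)/λ = 22.07 years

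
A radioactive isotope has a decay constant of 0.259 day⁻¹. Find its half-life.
t½ = ln(2)/λ = 2.676 days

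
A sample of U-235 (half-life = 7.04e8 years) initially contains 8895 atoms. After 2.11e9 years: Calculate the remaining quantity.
N = N₀(1/2)^(t/t½) = 1114 atoms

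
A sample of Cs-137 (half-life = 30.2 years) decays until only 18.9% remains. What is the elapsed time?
t = t½ × log₂(N₀/N) = 72.59 years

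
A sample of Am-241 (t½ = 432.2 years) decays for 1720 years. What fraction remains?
N/N₀ = (1/2)^(t/t½) = 0.06339 = 6.34%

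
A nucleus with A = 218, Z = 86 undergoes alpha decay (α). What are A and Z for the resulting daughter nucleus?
Daughter: A = 214, Z = 84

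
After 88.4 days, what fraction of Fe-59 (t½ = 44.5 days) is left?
N/N₀ = (1/2)^(t/t½) = 0.2523 = 25.2%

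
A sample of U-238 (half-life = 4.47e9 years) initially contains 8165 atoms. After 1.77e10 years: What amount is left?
N = N₀(1/2)^(t/t½) = 524.8 atoms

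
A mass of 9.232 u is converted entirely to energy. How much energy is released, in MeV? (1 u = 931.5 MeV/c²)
E = mc² = 8600 MeV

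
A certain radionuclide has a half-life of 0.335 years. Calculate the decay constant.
λ = ln(2)/t½ = 2.069 year⁻¹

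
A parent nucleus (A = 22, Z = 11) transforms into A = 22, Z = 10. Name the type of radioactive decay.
ΔA = 0, ΔZ = -1 ⇒ beta-plus decay (β⁺) or electron capture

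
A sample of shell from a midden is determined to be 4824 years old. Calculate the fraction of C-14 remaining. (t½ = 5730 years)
N/N₀ = (1/2)^(t/t½) = 0.5579 = 55.8%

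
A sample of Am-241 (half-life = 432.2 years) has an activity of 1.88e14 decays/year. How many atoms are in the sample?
N = A/λ = 1.172e17 atoms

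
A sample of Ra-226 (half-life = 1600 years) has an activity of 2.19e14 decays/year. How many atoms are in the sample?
N = A/λ = 5.055e17 atoms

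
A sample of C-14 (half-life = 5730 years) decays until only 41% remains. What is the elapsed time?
t = t½ × log₂(N₀/N) = 7371 years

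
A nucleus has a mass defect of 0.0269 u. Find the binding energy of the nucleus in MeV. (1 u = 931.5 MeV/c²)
B.E. = Δm × 931.5 = 25.06 MeV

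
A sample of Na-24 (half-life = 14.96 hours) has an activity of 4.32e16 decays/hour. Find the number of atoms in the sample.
N = A/λ = 9.324e17 atoms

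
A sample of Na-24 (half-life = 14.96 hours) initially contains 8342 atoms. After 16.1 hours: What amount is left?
N = N₀(1/2)^(t/t½) = 3956 atoms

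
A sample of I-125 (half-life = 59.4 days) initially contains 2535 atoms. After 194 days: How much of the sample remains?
N = N₀(1/2)^(t/t½) = 263.5 atoms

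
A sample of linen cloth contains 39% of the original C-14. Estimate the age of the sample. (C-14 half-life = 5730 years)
Age = t½ × log₂(1/ratio) = 7784 years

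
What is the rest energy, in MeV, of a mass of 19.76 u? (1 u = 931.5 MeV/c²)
E = mc² = 18410 MeV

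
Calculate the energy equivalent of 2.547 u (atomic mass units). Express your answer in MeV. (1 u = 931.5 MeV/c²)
E = mc² = 2373 MeV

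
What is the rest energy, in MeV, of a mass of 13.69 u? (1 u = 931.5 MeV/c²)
E = mc² = 12750 MeV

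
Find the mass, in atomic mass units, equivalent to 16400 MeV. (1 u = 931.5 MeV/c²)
m = E/c² = 17.61 u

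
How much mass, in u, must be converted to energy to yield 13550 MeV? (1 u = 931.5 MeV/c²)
m = E/c² = 14.55 u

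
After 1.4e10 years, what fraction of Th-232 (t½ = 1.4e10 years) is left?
N/N₀ = (1/2)^(t/t½) = 0.5 = 50%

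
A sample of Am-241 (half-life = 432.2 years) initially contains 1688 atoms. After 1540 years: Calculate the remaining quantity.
N = N₀(1/2)^(t/t½) = 142.8 atoms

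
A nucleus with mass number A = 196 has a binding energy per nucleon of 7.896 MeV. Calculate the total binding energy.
B.E. = 7.896 × 196 = 1548 MeV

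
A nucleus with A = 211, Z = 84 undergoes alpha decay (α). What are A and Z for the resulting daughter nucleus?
Daughter: A = 207, Z = 82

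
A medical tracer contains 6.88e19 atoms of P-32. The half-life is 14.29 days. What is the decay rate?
A = λN = 3.337e18 decays/day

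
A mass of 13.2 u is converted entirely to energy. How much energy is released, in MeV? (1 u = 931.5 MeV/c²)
E = mc² = 12300 MeV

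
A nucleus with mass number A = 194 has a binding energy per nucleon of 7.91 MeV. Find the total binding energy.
B.E. = 7.91 × 194 = 1535 MeV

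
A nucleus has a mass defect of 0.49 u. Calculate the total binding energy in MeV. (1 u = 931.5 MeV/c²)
B.E. = Δm × 931.5 = 456.4 MeV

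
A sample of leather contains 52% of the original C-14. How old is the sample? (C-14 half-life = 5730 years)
Age = t½ × log₂(1/ratio) = 5406 years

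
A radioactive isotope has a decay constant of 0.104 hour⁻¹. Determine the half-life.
t½ = ln(2)/λ = 6.665 hours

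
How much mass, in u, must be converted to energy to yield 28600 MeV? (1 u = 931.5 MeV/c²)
m = E/c² = 30.7 u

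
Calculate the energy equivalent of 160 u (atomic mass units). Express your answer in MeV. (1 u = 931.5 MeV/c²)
E = mc² = 1.49e5 MeV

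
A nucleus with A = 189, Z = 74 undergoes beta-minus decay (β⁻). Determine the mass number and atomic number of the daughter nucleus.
Daughter: A = 189, Z = 75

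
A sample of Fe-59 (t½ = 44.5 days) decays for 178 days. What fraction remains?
N/N₀ = (1/2)^(t/t½) = 0.0625 = 6.25%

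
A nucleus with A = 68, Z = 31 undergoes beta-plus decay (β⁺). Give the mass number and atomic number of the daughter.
Daughter: A = 68, Z = 30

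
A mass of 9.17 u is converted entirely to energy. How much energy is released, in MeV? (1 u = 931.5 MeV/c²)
E = mc² = 8542 MeV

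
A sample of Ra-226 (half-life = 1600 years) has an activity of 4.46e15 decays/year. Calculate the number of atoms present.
N = A/λ = 1.03e19 atoms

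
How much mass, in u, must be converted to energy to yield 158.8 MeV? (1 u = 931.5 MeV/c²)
m = E/c² = 0.1705 u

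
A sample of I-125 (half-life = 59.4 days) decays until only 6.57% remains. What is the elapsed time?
t = t½ × log₂(N₀/N) = 233.3 days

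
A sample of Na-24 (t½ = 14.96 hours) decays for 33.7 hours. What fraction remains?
N/N₀ = (1/2)^(t/t½) = 0.2098 = 21%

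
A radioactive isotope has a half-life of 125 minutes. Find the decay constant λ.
λ = ln(2)/t½ = 0.005545 minute⁻¹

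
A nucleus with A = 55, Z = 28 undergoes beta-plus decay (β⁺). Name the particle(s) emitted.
β⁺: positron (e⁺) + neutrino (νₑ)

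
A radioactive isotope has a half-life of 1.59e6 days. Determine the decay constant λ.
λ = ln(2)/t½ = 4.359e-7 day⁻¹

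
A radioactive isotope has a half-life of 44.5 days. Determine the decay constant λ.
λ = ln(2)/t½ = 0.01558 day⁻¹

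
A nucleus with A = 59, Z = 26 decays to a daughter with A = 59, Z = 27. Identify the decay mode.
ΔA = 0, ΔZ = +1 ⇒ beta-minus decay (β⁻)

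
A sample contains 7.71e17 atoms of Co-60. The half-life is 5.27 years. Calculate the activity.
A = λN = 1.014e17 decays/year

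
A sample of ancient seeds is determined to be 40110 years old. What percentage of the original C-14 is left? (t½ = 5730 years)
N/N₀ = (1/2)^(t/t½) = 0.007812 = 0.781%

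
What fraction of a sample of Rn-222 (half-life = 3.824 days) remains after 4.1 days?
N/N₀ = (1/2)^(t/t½) = 0.4756 = 47.6%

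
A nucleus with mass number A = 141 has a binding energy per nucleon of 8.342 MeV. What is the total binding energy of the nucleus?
B.E. = 8.342 × 141 = 1176 MeV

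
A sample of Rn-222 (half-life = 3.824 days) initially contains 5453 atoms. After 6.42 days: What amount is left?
N = N₀(1/2)^(t/t½) = 1703 atoms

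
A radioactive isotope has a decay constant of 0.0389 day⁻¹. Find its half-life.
t½ = ln(2)/λ = 17.82 days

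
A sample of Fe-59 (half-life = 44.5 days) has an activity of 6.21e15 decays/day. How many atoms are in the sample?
N = A/λ = 3.987e17 atoms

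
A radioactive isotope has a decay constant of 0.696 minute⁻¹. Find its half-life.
t½ = ln(2)/λ = 0.9959 minutes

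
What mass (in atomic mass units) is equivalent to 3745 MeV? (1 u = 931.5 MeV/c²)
m = E/c² = 4.02 u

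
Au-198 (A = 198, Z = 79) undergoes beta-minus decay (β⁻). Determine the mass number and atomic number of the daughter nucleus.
Daughter: A = 198, Z = 80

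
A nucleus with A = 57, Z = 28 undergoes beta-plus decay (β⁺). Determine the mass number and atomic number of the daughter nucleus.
Daughter: A = 57, Z = 27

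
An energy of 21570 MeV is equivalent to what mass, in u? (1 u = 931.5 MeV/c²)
m = E/c² = 23.16 u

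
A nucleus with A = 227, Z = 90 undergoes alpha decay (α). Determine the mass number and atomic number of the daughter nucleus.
Daughter: A = 223, Z = 88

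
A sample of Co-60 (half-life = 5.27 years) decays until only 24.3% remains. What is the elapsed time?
t = t½ × log₂(N₀/N) = 10.76 years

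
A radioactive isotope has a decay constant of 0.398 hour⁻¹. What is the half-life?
t½ = ln(2)/λ = 1.742 hours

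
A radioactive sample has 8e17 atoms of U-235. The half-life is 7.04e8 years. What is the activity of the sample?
A = λN = 7.877e8 decays/year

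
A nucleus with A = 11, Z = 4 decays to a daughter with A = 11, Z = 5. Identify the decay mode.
ΔA = 0, ΔZ = +1 ⇒ beta-minus decay (β⁻)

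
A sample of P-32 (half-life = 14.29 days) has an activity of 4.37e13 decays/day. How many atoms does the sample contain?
N = A/λ = 9.009e14 atoms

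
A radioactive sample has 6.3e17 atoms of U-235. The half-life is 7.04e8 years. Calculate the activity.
A = λN = 6.203e8 decays/year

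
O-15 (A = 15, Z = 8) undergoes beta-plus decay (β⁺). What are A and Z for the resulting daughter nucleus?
Daughter: A = 15, Z = 7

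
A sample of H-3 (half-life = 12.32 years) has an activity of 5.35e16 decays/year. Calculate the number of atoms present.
N = A/λ = 9.509e17 atoms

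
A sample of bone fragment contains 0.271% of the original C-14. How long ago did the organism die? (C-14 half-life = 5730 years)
Age = t½ × log₂(1/ratio) = 48860 years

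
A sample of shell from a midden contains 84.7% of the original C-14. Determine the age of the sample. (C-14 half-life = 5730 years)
Age = t½ × log₂(1/ratio) = 1373 years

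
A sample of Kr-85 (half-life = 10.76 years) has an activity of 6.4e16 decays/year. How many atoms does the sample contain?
N = A/λ = 9.935e17 atoms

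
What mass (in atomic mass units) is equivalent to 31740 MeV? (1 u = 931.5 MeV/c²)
m = E/c² = 34.07 u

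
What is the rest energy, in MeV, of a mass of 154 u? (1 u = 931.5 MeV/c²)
E = mc² = 1.435e5 MeV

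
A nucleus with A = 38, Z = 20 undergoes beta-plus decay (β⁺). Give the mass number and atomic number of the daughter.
Daughter: A = 38, Z = 19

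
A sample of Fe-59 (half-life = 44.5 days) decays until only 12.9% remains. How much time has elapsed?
t = t½ × log₂(N₀/N) = 131.5 days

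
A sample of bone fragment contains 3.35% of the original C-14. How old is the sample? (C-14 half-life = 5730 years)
Age = t½ × log₂(1/ratio) = 28080 years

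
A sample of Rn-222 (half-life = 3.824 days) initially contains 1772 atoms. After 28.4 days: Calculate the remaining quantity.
N = N₀(1/2)^(t/t½) = 10.3 atoms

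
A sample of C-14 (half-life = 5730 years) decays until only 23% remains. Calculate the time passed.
t = t½ × log₂(N₀/N) = 12150 years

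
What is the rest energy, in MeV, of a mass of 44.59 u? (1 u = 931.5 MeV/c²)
E = mc² = 41540 MeV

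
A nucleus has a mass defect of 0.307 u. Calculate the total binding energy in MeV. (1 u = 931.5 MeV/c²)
B.E. = Δm × 931.5 = 286 MeV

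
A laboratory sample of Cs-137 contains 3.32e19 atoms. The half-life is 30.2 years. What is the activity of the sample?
A = λN = 7.62e17 decays/year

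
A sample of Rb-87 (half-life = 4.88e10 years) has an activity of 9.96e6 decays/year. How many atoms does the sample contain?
N = A/λ = 7.012e17 atoms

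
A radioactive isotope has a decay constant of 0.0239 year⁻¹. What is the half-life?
t½ = ln(2)/λ = 29 years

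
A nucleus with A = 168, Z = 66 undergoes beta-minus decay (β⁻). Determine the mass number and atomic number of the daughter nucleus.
Daughter: A = 168, Z = 67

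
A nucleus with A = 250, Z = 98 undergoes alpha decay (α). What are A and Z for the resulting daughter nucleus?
Daughter: A = 246, Z = 96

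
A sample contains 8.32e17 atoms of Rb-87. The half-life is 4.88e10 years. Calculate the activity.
A = λN = 1.182e7 decays/year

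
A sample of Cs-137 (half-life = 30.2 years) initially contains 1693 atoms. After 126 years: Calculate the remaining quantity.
N = N₀(1/2)^(t/t½) = 93.91 atoms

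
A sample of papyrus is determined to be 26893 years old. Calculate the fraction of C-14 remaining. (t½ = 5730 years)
N/N₀ = (1/2)^(t/t½) = 0.03865 = 3.87%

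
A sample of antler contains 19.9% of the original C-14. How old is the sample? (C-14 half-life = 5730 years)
Age = t½ × log₂(1/ratio) = 13350 years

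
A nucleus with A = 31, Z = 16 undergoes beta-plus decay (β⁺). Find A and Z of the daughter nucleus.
Daughter: A = 31, Z = 15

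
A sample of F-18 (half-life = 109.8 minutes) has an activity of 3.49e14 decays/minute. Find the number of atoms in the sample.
N = A/λ = 5.528e16 atoms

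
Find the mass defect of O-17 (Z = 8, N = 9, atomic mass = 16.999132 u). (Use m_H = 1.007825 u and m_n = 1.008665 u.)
Δm = Z·m_H + N·m_n − M = 0.1415 u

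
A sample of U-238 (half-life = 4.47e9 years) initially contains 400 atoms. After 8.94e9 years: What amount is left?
N = N₀(1/2)^(t/t½) = 100 atoms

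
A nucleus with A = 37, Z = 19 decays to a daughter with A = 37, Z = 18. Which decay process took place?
ΔA = 0, ΔZ = -1 ⇒ beta-plus decay (β⁺) or electron capture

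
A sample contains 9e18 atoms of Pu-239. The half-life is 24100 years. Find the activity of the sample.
A = λN = 2.589e14 decays/year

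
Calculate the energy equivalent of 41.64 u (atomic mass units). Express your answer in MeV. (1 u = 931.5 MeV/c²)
E = mc² = 38790 MeV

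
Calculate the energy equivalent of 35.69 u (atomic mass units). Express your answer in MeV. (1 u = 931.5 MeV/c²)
E = mc² = 33250 MeV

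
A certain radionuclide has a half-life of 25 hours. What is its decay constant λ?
λ = ln(2)/t½ = 0.02773 hour⁻¹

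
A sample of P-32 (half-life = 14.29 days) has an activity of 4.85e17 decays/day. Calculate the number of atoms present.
N = A/λ = 9.999e18 atoms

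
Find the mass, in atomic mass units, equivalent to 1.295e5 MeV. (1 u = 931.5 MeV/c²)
m = E/c² = 139 u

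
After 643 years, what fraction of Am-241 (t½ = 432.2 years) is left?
N/N₀ = (1/2)^(t/t½) = 0.3566 = 35.7%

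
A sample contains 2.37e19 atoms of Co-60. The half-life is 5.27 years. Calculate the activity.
A = λN = 3.117e18 decays/year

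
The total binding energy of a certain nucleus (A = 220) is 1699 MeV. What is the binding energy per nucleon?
B.E./A = 1699/220 = 7.723 MeV/nucleon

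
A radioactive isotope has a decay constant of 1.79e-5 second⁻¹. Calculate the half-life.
t½ = ln(2)/λ = 38720 seconds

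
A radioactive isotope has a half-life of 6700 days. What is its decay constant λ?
λ = ln(2)/t½ = 1.035e-4 day⁻¹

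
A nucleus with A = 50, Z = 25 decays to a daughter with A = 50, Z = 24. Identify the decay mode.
ΔA = 0, ΔZ = -1 ⇒ beta-plus decay (β⁺) or electron capture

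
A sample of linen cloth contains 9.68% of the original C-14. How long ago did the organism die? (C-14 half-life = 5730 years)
Age = t½ × log₂(1/ratio) = 19300 years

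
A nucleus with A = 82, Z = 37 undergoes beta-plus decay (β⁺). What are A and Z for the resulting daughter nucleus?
Daughter: A = 82, Z = 36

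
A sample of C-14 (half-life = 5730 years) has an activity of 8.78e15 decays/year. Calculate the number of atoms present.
N = A/λ = 7.258e19 atoms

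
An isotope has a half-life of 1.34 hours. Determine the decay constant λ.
λ = ln(2)/t½ = 0.5173 hour⁻¹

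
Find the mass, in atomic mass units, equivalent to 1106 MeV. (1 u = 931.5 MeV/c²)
m = E/c² = 1.187 u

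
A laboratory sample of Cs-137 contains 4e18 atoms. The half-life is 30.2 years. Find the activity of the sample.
A = λN = 9.181e16 decays/year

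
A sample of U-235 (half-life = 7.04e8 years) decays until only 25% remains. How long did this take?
t = t½ × log₂(N₀/N) = 1.408e9 years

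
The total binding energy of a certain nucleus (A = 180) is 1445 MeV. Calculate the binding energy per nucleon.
B.E./A = 1445/180 = 8.028 MeV/nucleon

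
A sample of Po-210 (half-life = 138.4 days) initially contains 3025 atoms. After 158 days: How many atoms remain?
N = N₀(1/2)^(t/t½) = 1371 atoms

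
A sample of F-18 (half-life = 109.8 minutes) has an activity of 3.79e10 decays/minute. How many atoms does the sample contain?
N = A/λ = 6.004e12 atoms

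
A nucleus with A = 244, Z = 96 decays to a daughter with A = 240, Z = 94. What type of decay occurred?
ΔA = -4, ΔZ = -2 ⇒ alpha decay (α)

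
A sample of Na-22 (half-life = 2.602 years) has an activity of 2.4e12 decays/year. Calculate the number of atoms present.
N = A/λ = 9.009e12 atoms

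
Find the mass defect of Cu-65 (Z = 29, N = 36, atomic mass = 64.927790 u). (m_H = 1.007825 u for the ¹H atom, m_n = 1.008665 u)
Δm = Z·m_H + N·m_n − M = 0.6111 u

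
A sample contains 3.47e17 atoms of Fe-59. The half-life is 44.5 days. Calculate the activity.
A = λN = 5.405e15 decays/day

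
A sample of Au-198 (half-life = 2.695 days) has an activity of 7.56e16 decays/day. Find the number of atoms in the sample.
N = A/λ = 2.939e17 atoms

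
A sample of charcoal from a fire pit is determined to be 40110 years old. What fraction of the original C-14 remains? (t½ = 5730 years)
N/N₀ = (1/2)^(t/t½) = 0.007812 = 0.781%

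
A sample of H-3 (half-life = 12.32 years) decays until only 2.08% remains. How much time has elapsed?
t = t½ × log₂(N₀/N) = 68.84 years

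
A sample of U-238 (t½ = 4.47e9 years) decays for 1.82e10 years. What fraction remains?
N/N₀ = (1/2)^(t/t½) = 0.05947 = 5.95%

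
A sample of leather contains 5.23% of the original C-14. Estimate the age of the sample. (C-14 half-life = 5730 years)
Age = t½ × log₂(1/ratio) = 24390 years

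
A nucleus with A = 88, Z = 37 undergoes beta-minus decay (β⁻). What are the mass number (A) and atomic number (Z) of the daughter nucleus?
Daughter: A = 88, Z = 38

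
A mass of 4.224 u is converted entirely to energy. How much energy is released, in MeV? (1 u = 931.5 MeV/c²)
E = mc² = 3935 MeV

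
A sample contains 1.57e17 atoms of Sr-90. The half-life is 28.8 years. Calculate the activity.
A = λN = 3.779e15 decays/year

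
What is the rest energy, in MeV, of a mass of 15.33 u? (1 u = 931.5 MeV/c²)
E = mc² = 14280 MeV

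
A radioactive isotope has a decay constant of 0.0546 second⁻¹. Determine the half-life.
t½ = ln(2)/λ = 12.7 seconds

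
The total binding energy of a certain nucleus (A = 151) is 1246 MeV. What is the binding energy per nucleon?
B.E./A = 1246/151 = 8.252 MeV/nucleon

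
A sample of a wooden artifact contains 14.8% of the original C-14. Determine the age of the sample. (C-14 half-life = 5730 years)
Age = t½ × log₂(1/ratio) = 15790 years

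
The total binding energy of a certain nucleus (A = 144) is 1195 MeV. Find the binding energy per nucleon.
B.E./A = 1195/144 = 8.299 MeV/nucleon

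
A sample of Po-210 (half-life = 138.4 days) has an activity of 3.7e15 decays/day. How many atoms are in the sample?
N = A/λ = 7.388e17 atoms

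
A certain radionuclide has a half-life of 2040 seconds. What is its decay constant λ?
λ = ln(2)/t½ = 3.398e-4 second⁻¹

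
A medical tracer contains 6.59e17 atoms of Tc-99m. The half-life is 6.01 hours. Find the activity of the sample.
A = λN = 7.6e16 decays/hour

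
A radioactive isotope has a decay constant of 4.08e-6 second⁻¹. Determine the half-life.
t½ = ln(2)/λ = 1.699e5 seconds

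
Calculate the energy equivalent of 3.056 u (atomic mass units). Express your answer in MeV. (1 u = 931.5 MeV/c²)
E = mc² = 2847 MeV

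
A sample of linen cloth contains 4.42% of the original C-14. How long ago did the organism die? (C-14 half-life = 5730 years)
Age = t½ × log₂(1/ratio) = 25780 years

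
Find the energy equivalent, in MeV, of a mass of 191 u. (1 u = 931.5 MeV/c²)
E = mc² = 1.779e5 MeV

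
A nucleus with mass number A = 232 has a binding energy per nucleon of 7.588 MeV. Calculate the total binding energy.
B.E. = 7.588 × 232 = 1760 MeV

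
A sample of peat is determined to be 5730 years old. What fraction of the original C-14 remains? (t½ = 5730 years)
N/N₀ = (1/2)^(t/t½) = 0.5 = 50%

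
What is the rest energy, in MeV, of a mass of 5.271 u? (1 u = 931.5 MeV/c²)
E = mc² = 4910 MeV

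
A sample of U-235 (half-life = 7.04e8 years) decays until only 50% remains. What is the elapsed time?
t = t½ × log₂(N₀/N) = 7.04e8 years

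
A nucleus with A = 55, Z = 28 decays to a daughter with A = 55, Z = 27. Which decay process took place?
ΔA = 0, ΔZ = -1 ⇒ beta-plus decay (β⁺) or electron capture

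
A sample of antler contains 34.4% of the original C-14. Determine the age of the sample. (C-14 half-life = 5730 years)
Age = t½ × log₂(1/ratio) = 8821 years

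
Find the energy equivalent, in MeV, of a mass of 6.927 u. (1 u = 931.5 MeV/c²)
E = mc² = 6453 MeV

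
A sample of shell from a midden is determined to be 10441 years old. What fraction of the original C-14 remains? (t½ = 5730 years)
N/N₀ = (1/2)^(t/t½) = 0.2828 = 28.3%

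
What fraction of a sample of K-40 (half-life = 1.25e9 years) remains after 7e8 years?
N/N₀ = (1/2)^(t/t½) = 0.6783 = 67.8%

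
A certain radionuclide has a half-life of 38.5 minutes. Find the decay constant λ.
λ = ln(2)/t½ = 0.018 minute⁻¹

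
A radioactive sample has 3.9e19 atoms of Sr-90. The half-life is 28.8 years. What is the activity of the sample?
A = λN = 9.386e17 decays/year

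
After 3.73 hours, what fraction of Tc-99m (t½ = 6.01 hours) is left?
N/N₀ = (1/2)^(t/t½) = 0.6504 = 65%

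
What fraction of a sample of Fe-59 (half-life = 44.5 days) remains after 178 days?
N/N₀ = (1/2)^(t/t½) = 0.0625 = 6.25%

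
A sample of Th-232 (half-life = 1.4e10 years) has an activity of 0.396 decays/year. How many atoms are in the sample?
N = A/λ = 7.998e9 atoms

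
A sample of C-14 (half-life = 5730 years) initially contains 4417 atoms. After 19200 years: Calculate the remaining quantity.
N = N₀(1/2)^(t/t½) = 433 atoms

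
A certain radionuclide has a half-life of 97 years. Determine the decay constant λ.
λ = ln(2)/t½ = 0.007146 year⁻¹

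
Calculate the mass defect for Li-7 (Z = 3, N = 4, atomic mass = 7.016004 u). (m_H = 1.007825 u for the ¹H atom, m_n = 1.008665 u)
Δm = Z·m_H + N·m_n − M = 0.04213 u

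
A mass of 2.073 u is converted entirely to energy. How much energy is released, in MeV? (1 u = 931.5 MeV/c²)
E = mc² = 1931 MeV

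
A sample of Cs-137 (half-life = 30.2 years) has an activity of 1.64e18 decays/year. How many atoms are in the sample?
N = A/λ = 7.145e19 atoms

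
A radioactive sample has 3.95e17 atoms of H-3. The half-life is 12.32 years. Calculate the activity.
A = λN = 2.222e16 decays/year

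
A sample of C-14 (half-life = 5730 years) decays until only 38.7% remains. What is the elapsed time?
t = t½ × log₂(N₀/N) = 7848 years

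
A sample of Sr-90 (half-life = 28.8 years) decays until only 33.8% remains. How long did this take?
t = t½ × log₂(N₀/N) = 45.07 years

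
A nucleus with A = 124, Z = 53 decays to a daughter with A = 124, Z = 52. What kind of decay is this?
ΔA = 0, ΔZ = -1 ⇒ beta-plus decay (β⁺) or electron capture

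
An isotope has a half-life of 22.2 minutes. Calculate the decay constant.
λ = ln(2)/t½ = 0.03122 minute⁻¹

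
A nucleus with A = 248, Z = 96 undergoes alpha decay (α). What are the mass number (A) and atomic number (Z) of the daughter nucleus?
Daughter: A = 244, Z = 94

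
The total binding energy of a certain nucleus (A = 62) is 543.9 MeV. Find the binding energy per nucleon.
B.E./A = 543.9/62 = 8.773 MeV/nucleon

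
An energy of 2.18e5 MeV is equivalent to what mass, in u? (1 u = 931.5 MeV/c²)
m = E/c² = 234 u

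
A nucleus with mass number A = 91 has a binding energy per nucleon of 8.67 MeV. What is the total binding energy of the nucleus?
B.E. = 8.67 × 91 = 789 MeV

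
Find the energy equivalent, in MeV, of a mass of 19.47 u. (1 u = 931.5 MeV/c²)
E = mc² = 18140 MeV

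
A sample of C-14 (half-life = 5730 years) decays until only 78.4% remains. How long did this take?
t = t½ × log₂(N₀/N) = 2012 years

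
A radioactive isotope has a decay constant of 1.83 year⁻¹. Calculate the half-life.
t½ = ln(2)/λ = 0.3788 years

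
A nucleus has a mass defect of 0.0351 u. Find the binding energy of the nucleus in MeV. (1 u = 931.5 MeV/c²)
B.E. = Δm × 931.5 = 32.7 MeV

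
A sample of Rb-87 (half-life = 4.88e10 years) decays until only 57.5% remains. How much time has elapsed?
t = t½ × log₂(N₀/N) = 3.896e10 years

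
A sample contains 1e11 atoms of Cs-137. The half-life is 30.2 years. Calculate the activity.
A = λN = 2.295e9 decays/year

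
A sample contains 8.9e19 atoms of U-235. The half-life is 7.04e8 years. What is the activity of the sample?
A = λN = 8.763e10 decays/year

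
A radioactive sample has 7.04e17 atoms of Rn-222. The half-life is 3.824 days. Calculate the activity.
A = λN = 1.276e17 decays/day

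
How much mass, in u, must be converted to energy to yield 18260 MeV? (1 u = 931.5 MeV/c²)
m = E/c² = 19.6 u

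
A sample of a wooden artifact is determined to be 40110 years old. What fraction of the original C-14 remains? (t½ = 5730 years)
N/N₀ = (1/2)^(t/t½) = 0.007812 = 0.781%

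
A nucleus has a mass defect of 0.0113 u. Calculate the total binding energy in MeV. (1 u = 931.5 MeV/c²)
B.E. = Δm × 931.5 = 10.53 MeV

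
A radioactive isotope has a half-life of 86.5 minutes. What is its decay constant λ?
λ = ln(2)/t½ = 0.008013 minute⁻¹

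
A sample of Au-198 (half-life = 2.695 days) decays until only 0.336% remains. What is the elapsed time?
t = t½ × log₂(N₀/N) = 22.15 days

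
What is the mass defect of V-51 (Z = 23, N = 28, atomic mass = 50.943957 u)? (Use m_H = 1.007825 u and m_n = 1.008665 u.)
Δm = Z·m_H + N·m_n − M = 0.4786 u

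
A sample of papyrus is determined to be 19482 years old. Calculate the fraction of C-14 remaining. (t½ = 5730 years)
N/N₀ = (1/2)^(t/t½) = 0.09473 = 9.47%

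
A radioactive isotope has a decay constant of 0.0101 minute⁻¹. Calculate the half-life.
t½ = ln(2)/λ = 68.63 minutes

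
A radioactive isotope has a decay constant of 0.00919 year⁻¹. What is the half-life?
t½ = ln(2)/λ = 75.42 years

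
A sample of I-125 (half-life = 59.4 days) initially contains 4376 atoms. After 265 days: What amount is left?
N = N₀(1/2)^(t/t½) = 198.7 atoms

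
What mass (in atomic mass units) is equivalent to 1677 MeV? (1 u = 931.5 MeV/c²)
m = E/c² = 1.8 u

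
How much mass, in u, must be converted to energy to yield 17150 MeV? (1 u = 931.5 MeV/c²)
m = E/c² = 18.41 u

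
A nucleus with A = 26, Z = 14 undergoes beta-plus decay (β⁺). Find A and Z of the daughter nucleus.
Daughter: A = 26, Z = 13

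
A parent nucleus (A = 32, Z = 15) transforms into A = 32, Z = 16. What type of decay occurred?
ΔA = 0, ΔZ = +1 ⇒ beta-minus decay (β⁻)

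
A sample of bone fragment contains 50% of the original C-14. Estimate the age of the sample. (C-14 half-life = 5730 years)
Age = t½ × log₂(1/ratio) = 5730 years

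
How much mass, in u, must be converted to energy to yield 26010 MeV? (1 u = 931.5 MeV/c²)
m = E/c² = 27.92 u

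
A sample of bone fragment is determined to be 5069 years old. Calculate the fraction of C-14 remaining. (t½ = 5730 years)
N/N₀ = (1/2)^(t/t½) = 0.5416 = 54.2%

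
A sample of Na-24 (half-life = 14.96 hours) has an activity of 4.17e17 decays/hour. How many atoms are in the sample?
N = A/λ = 9e18 atoms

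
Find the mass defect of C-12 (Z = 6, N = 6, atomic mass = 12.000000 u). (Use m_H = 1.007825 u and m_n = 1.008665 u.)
Δm = Z·m_H + N·m_n − M = 0.09894 u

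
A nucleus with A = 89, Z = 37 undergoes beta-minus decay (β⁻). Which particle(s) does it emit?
β⁻: electron (e⁻) + antineutrino (ν̄ₑ)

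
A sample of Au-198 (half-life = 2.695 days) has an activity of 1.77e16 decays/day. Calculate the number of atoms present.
N = A/λ = 6.882e16 atoms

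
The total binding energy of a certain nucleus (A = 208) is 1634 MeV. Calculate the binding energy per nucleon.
B.E./A = 1634/208 = 7.856 MeV/nucleon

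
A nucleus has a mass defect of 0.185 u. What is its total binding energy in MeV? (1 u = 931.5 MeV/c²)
B.E. = Δm × 931.5 = 172.3 MeV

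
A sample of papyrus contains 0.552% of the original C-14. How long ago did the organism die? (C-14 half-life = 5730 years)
Age = t½ × log₂(1/ratio) = 42980 years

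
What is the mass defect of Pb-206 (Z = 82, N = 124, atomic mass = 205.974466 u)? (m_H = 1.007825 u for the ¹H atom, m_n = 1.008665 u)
Δm = Z·m_H + N·m_n − M = 1.742 u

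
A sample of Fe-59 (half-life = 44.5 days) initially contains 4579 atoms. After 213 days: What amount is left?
N = N₀(1/2)^(t/t½) = 165.9 atoms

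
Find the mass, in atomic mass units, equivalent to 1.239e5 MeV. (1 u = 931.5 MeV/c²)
m = E/c² = 133 u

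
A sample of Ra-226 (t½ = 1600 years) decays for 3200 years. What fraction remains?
N/N₀ = (1/2)^(t/t½) = 0.25 = 25%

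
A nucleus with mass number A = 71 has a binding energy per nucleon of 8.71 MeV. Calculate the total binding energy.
B.E. = 8.71 × 71 = 618.4 MeV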